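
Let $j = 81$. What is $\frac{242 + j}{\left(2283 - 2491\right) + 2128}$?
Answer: $\frac{323}{1920} \approx 0.16823$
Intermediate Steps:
$\frac{242 + j}{\left(2283 - 2491\right) + 2128} = \frac{242 + 81}{\left(2283 - 2491\right) + 2128} = \frac{323}{-208 + 2128} = \frac{323}{1920}$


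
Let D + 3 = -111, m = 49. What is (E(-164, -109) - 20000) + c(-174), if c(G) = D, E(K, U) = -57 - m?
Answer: -20220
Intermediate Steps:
D = -114 (D = -3 - 111 = -114)
E(K, U) = -106 (E(K, U) = -57 - 1*49 = -57 - 49 = -106)
c(G) = -114
(E(-164, -109) - 20000) + c(-174) = (-106 - 20000) - 114 = -20106 - 114 = -20220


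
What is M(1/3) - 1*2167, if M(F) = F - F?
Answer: -2167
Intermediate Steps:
M(F) = 0
M(1/3) - 1*2167 = 0 - 1*2167 = 0 - 2167 = -2167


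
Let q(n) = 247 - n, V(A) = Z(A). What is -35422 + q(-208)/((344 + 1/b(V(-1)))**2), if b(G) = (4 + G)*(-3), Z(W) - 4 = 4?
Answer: -775937493154/21905527 ≈ -35422.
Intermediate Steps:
Z(W) = 8 (Z(W) = 4 + 4 = 8)
V(A) = 8
b(G) = -12 - 3*G
-35422 + q(-208)/((344 + 1/b(V(-1)))**2) = -35422 + (247 - 1*(-208))/((344 + 1/(-12 - 3*8))**2) = -35422 + (247 + 208)/((344 + 1/(-12 - 24))**2) = -35422 + 455/((344 + 1/(-36))**2) = -35422 + 455/((344 - 1/36)**2) = -35422 + 455/((12383/36)**2) = -35422 + 455/(153338689/1296) = -35422 + 455*(1296/153338689) = -35422 + 84240/21905527 = -775937493154/21905527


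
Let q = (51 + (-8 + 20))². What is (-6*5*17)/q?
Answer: -170/1323 ≈ -0.12850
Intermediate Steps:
q = 3969 (q = (51 + 12)² = 63² = 3969)
(-6*5*17)/q = (-6*5*17)/3969 = -30*17*(1/3969) = -510*1/3969 = -170/1323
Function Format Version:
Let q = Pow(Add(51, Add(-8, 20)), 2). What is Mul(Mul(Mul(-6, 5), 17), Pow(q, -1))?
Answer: Rational(-170, 1323) ≈ -0.12850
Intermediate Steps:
q = 3969 (q = Pow(Add(51, 12), 2) = Pow(63, 2) = 3969)
Mul(Mul(Mul(-6, 5), 17), Pow(q, -1)) = Mul(Mul(Mul(-6, 5), 17), Pow(3969, -1)) = Mul(Mul(-30, 17), Rational(1, 3969)) = Mul(-510, Rational(1, 3969)) = Rational(-170, 1323)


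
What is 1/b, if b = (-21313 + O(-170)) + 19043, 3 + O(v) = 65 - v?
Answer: -1/2038 ≈ -0.00049068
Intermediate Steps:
O(v) = 62 - v (O(v) = -3 + (65 - v) = 62 - v)
b = -2038 (b = (-21313 + (62 - 1*(-170))) + 19043 = (-21313 + (62 + 170)) + 19043 = (-21313 + 232) + 19043 = -21081 + 19043 = -2038)
1/b = 1/(-2038) = -1/2038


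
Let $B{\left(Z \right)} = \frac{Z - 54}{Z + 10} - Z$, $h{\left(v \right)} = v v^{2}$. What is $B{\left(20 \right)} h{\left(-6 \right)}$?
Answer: $\frac{22824}{5} \approx 4564.8$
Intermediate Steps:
$h{\left(v \right)} = v^{3}$
$B{\left(Z \right)} = - Z + \frac{-54 + Z}{10 + Z}$ ($B{\left(Z \right)} = \frac{-54 + Z}{10 + Z} - Z = - Z + \frac{-54 + Z}{10 + Z}$)
$B{\left(20 \right)} h{\left(-6 \right)} = \frac{-54 - 20^{2} - 180}{10 + 20} \left(-6\right)^{3} = \frac{-54 - 400 - 180}{30} \left(-216\right) = \frac{1}{30} \left(-634\right) \left(-216\right) = \left(- \frac{317}{15}\right) \left(-216\right) = \frac{22824}{5}$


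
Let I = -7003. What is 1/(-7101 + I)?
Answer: -1/14104 ≈ -7.0902e-5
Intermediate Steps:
1/(-7101 + I) = 1/(-7101 - 7003) = 1/(-14104) = -1/14104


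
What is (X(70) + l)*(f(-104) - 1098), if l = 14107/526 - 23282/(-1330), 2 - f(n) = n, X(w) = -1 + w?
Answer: -2808765168/24985 ≈ -1.1242e+5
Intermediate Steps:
f(n) = 2 - n
l = 2214903/49970 (l = 14107*(1/526) - 23282*(-1/1330) = 14107/526 + 1663/95 = 2214903/49970 ≈ 44.325)
(X(70) + l)*(f(-104) - 1098) = ((-1 + 70) + 2214903/49970)*((2 - 1*(-104)) - 1098) = (69 + 2214903/49970)*((2 + 104) - 1098) = 5662833*(106 - 1098)/49970 = (5662833/49970)*(-992) = -2808765168/24985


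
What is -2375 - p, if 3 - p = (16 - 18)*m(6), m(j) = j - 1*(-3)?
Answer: -2396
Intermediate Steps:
m(j) = 3 + j (m(j) = j + 3 = 3 + j)
p = 21 (p = 3 - (16 - 18)*(3 + 6) = 3 - (-2)*9 = 3 - 1*(-18) = 3 + 18 = 21)
-2375 - p = -2375 - 1*21 = -2375 - 21 = -2396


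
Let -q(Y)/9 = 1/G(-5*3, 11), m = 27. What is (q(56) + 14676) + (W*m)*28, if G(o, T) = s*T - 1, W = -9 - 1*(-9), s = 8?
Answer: 425601/29 ≈ 14676.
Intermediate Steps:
W = 0 (W = -9 + 9 = 0)
G(o, T) = -1 + 8*T (G(o, T) = 8*T - 1 = -1 + 8*T)
q(Y) = -3/29 (q(Y) = -9/(-1 + 8*11) = -9/(-1 + 88) = -9/87 = -9*1/87 = -3/29)
(q(56) + 14676) + (W*m)*28 = (-3/29 + 14676) + (0*27)*28 = 425601/29 + 0*28 = 425601/29 + 0 = 425601/29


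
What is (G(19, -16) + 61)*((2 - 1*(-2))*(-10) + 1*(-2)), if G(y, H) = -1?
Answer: -2520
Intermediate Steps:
(G(19, -16) + 61)*((2 - 1*(-2))*(-10) + 1*(-2)) = (-1 + 61)*((2 - 1*(-2))*(-10) + 1*(-2)) = 60*((2 + 2)*(-10) - 2) = 60*(4*(-10) - 2) = 60*(-40 - 2) = 60*(-42) = -2520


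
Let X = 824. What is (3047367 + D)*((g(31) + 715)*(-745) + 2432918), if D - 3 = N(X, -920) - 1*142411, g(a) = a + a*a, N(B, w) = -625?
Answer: 3372521353802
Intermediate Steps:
g(a) = a + a²
D = -143033 (D = 3 + (-625 - 1*142411) = 3 + (-625 - 142411) = 3 - 143036 = -143033)
(3047367 + D)*((g(31) + 715)*(-745) + 2432918) = (3047367 - 143033)*((31*(1 + 31) + 715)*(-745) + 2432918) = 2904334*((31*32 + 715)*(-745) + 2432918) = 2904334*((992 + 715)*(-745) + 2432918) = 2904334*(1707*(-745) + 2432918) = 2904334*(-1271715 + 2432918) = 2904334*1161203 = 3372521353802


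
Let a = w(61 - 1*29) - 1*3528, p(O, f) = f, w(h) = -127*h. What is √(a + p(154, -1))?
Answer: I*√7593 ≈ 87.138*I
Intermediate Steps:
a = -7592 (a = -127*(61 - 1*29) - 1*3528 = -127*(61 - 29) - 3528 = -127*32 - 3528 = -4064 - 3528 = -7592)
√(a + p(154, -1)) = √(-7592 - 1) = √(-7593) = I*√7593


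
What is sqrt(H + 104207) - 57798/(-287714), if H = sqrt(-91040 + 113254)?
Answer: 28899/143857 + sqrt(104207 + sqrt(22214)) ≈ 323.24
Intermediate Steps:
H = sqrt(22214) ≈ 149.04
sqrt(H + 104207) - 57798/(-287714) = sqrt(sqrt(22214) + 104207) - 57798/(-287714) = sqrt(104207 + sqrt(22214)) - 57798*(-1)/287714 = sqrt(104207 + sqrt(22214)) - 1*(-28899/143857) = sqrt(104207 + sqrt(22214)) + 28899/143857 = 28899/143857 + sqrt(104207 + sqrt(22214))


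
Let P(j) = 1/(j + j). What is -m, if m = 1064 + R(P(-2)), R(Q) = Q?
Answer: -4255/4 ≈ -1063.8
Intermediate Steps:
P(j) = 1/(2*j)
m = 4255/4 (m = 1064 + (1/2)/(-2) = 1064 + (1/2)*(-1/2) = 1064 - 1/4 = 4255/4 ≈ 1063.8)
-m = -1*4255/4 = -4255/4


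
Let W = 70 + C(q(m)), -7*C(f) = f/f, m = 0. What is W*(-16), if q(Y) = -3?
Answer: -7824/7 ≈ -1117.7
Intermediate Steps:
C(f) = -1/7 (C(f) = -f/(7*f) = -1/7*1 = -1/7)
W = 489/7 (W = 70 - 1/7 = 489/7 ≈ 69.857)
W*(-16) = (489/7)*(-16) = -7824/7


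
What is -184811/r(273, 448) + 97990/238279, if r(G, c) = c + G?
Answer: -43965929479/171799159 ≈ -255.91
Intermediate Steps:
r(G, c) = G + c
-184811/r(273, 448) + 97990/238279 = -184811/(273 + 448) + 97990/238279 = -184811/721 + 97990*(1/238279) = -184811*1/721 + 97990/238279 = -184811/721 + 97990/238279 = -43965929479/171799159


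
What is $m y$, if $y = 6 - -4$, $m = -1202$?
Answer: $-12020$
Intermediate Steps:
$y = 10$ ($y = 6 + 4 = 10$)
$m y = \left(-1202\right) 10 = -12020$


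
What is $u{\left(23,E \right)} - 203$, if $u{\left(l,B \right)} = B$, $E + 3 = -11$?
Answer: $-217$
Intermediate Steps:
$E = -14$ ($E = -3 - 11 = -14$)
$u{\left(23,E \right)} - 203 = -14 - 203 = -217$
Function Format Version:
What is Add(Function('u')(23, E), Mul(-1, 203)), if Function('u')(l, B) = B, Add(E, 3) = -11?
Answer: -217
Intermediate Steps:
E = -14 (E = Add(-3, -11) = -14)
Add(Function('u')(23, E), Mul(-1, 203)) = Add(-14, Mul(-1, 203)) = Add(-14, -203) = -217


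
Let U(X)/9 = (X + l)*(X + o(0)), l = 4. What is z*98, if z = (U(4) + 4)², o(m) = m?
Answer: 8355872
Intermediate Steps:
U(X) = 9*X*(4 + X) (U(X) = 9*((X + 4)*(X + 0)) = 9*((4 + X)*X) = 9*(X*(4 + X)) = 9*X*(4 + X))
z = 85264 (z = (9*4*(4 + 4) + 4)² = (9*4*8 + 4)² = (288 + 4)² = 292² = 85264)
z*98 = 85264*98 = 8355872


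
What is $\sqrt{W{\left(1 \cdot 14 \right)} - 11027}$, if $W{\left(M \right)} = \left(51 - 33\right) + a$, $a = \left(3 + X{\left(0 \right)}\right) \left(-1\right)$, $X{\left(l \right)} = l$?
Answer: $2 i \sqrt{2753} \approx 104.94 i$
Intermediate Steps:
$a = -3$ ($a = \left(3 + 0\right) \left(-1\right) = 3 \left(-1\right) = -3$)
$W{\left(M \right)} = 15$ ($W{\left(M \right)} = \left(51 - 33\right) - 3 = 18 - 3 = 15$)
$\sqrt{W{\left(1 \cdot 14 \right)} - 11027} = \sqrt{15 - 11027} = \sqrt{-11012} = 2 i \sqrt{2753}$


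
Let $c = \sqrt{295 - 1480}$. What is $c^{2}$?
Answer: $-1185$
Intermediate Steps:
$c = i \sqrt{1185}$ ($c = \sqrt{-1185} = i \sqrt{1185} \approx 34.424 i$)
$c^{2} = \left(i \sqrt{1185}\right)^{2} = -1185$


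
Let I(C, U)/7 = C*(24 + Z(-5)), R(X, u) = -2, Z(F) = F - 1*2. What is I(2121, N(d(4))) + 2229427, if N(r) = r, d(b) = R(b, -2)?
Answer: 2481826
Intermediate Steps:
Z(F) = -2 + F (Z(F) = F - 2 = -2 + F)
d(b) = -2
I(C, U) = 119*C (I(C, U) = 7*(C*(24 + (-2 - 5))) = 7*(C*(24 - 7)) = 7*(C*17) = 7*(17*C) = 119*C)
I(2121, N(d(4))) + 2229427 = 119*2121 + 2229427 = 252399 + 2229427 = 2481826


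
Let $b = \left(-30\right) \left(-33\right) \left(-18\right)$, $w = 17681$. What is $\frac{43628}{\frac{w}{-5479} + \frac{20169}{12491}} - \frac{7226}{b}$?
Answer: $- \frac{1330163459206363}{49159775610} \approx -27058.0$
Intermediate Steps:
$b = -17820$ ($b = 990 \left(-18\right) = -17820$)
$\frac{43628}{\frac{w}{-5479} + \frac{20169}{12491}} - \frac{7226}{b} = \frac{43628}{\frac{17681}{-5479} + \frac{20169}{12491}} - \frac{7226}{-17820} = \frac{43628}{17681 \left(- \frac{1}{5479}\right) + 20169 \cdot \frac{1}{12491}} - - \frac{3613}{8910} = \frac{43628}{- \frac{17681}{5479} + \frac{20169}{12491}} + \frac{3613}{8910} = \frac{43628}{- \frac{110347420}{68438189}} + \frac{3613}{8910} = 43628 \left(- \frac{68438189}{110347420}\right) + \frac{3613}{8910} = - \frac{746455327423}{27586855} + \frac{3613}{8910} = - \frac{1330163459206363}{49159775610}$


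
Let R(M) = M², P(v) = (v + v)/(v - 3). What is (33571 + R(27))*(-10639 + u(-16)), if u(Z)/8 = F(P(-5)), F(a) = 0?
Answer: -364917700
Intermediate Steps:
P(v) = 2*v/(-3 + v) (P(v) = (2*v)/(-3 + v) = 2*v/(-3 + v))
u(Z) = 0 (u(Z) = 8*0 = 0)
(33571 + R(27))*(-10639 + u(-16)) = (33571 + 27²)*(-10639 + 0) = (33571 + 729)*(-10639) = 34300*(-10639) = -364917700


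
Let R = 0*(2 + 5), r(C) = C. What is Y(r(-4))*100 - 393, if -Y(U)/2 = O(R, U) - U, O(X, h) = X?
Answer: -1193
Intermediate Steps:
R = 0 (R = 0*7 = 0)
Y(U) = 2*U (Y(U) = -2*(0 - U) = -(-2)*U = 2*U)
Y(r(-4))*100 - 393 = (2*(-4))*100 - 393 = -8*100 - 393 = -800 - 393 = -1193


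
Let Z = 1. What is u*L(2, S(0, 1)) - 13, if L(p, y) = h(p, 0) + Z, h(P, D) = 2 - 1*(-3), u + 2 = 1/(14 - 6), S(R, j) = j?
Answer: -97/4 ≈ -24.250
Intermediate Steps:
u = -15/8 (u = -2 + 1/(14 - 6) = -2 + 1/8 = -15/8 ≈ -1.8750)
h(P, D) = 5 (h(P, D) = 2 + 3 = 5)
L(p, y) = 6 (L(p, y) = 5 + 1 = 6)
u*L(2, S(0, 1)) - 13 = -15/8*6 - 13 = -45/4 - 13 = -97/4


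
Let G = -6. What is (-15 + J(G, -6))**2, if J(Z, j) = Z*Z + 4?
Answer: 625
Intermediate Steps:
J(Z, j) = 4 + Z**2 (J(Z, j) = Z**2 + 4 = 4 + Z**2)
(-15 + J(G, -6))**2 = (-15 + (4 + (-6)**2))**2 = (-15 + (4 + 36))**2 = (-15 + 40)**2 = 25**2 = 625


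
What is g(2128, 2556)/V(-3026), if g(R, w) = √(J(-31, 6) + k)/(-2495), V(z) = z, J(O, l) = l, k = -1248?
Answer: 3*I*√138/7549870 ≈ 4.6679e-6*I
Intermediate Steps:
g(R, w) = -3*I*√138/2495 (g(R, w) = √(6 - 1248)/(-2495) = √(-1242)*(-1/2495) = (3*I*√138)*(-1/2495) = -3*I*√138/2495)
g(2128, 2556)/V(-3026) = -3*I*√138/2495/(-3026) = -3*I*√138/2495*(-1/3026) = 3*I*√138/7549870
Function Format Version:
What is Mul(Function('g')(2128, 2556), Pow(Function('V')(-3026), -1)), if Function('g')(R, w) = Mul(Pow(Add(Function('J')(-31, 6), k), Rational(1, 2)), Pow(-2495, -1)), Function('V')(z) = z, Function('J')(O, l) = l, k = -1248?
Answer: Mul(Rational(3, 7549870), I, Pow(138, Rational(1, 2))) ≈ Mul(4.6679e-6, I)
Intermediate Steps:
Function('g')(R, w) = Mul(Rational(-3, 2495), I, Pow(138, Rational(1, 2))) (Function('g')(R, w) = Mul(Pow(Add(6, -1248), Rational(1, 2)), Pow(-2495, -1)) = Mul(Pow(-1242, Rational(1, 2)), Rational(-1, 2495)) = Mul(Mul(3, I, Pow(138, Rational(1, 2))), Rational(-1, 2495)) = Mul(Rational(-3, 2495), I, Pow(138, Rational(1, 2))))
Mul(Function('g')(2128, 2556), Pow(Function('V')(-3026), -1)) = Mul(Mul(Rational(-3, 2495), I, Pow(138, Rational(1, 2))), Pow(-3026, -1)) = Mul(Mul(Rational(-3, 2495), I, Pow(138, Rational(1, 2))), Rational(-1, 3026)) = Mul(Rational(3, 7549870), I, Pow(138, Rational(1, 2)))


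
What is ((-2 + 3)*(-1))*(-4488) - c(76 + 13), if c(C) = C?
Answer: 4399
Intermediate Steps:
((-2 + 3)*(-1))*(-4488) - c(76 + 13) = ((-2 + 3)*(-1))*(-4488) - (76 + 13) = (1*(-1))*(-4488) - 1*89 = -1*(-4488) - 89 = 4488 - 89 = 4399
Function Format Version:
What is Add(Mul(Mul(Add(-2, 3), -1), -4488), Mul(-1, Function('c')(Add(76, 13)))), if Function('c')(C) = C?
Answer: 4399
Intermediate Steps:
Add(Mul(Mul(Add(-2, 3), -1), -4488), Mul(-1, Function('c')(Add(76, 13)))) = Add(Mul(Mul(Add(-2, 3), -1), -4488), Mul(-1, Add(76, 13))) = Add(Mul(Mul(1, -1), -4488), Mul(-1, 89)) = Add(Mul(-1, -4488), -89) = Add(4488, -89) = 4399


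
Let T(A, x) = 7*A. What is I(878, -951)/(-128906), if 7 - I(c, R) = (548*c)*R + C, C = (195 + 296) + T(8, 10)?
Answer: -228783702/64453 ≈ -3549.6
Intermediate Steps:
C = 547 (C = (195 + 296) + 7*8 = 491 + 56 = 547)
I(c, R) = -540 - 548*R*c (I(c, R) = 7 - ((548*c)*R + 547) = 7 - (548*R*c + 547) = 7 - (547 + 548*R*c) = 7 + (-547 - 548*R*c) = -540 - 548*R*c)
I(878, -951)/(-128906) = (-540 - 548*(-951)*878)/(-128906) = (-540 + 457567944)*(-1/128906) = 457567404*(-1/128906) = -228783702/64453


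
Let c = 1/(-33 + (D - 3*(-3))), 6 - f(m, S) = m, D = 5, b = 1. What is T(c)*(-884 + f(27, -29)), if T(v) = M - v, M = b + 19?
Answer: -344805/19 ≈ -18148.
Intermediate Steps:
M = 20 (M = 1 + 19 = 20)
f(m, S) = 6 - m
c = -1/19 (c = 1/(-33 + (5 - 3*(-3))) = 1/(-33 + (5 + 9)) = 1/(-33 + 14) = 1/(-19) = -1/19 ≈ -0.052632)
T(v) = 20 - v
T(c)*(-884 + f(27, -29)) = (20 - 1*(-1/19))*(-884 + (6 - 1*27)) = (20 + 1/19)*(-884 + (6 - 27)) = 381*(-884 - 21)/19 = (381/19)*(-905) = -344805/19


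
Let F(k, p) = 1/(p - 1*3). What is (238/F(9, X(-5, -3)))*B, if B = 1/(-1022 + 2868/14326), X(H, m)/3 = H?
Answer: 7671573/1829788 ≈ 4.1926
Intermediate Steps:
X(H, m) = 3*H
F(k, p) = 1/(-3 + p) (F(k, p) = 1/(p - 3) = 1/(-3 + p))
B = -7163/7319152 (B = 1/(-1022 + 2868*(1/14326)) = 1/(-1022 + 1434/7163) = 1/(-7319152/7163) = -7163/7319152 ≈ -0.00097867)
(238/F(9, X(-5, -3)))*B = (238/(1/(-3 + 3*(-5))))*(-7163/7319152) = (238/(1/(-3 - 15)))*(-7163/7319152) = (238/(1/(-18)))*(-7163/7319152) = (238/(-1/18))*(-7163/7319152) = (238*(-18))*(-7163/7319152) = -4284*(-7163/7319152) = 7671573/1829788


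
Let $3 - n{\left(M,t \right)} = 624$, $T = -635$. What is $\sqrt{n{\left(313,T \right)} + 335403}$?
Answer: $3 \sqrt{37198} \approx 578.6$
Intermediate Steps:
$n{\left(M,t \right)} = -621$ ($n{\left(M,t \right)} = 3 - 624 = -621$)
$\sqrt{n{\left(313,T \right)} + 335403} = \sqrt{-621 + 335403} = \sqrt{334782} = 3 \sqrt{37198}$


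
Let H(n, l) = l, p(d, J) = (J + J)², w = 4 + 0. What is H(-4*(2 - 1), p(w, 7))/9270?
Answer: 98/4635 ≈ 0.021143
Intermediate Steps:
w = 4
p(d, J) = 4*J² (p(d, J) = (2*J)² = 4*J²)
H(-4*(2 - 1), p(w, 7))/9270 = (4*7²)/9270 = (4*49)*(1/9270) = 196*(1/9270) = 98/4635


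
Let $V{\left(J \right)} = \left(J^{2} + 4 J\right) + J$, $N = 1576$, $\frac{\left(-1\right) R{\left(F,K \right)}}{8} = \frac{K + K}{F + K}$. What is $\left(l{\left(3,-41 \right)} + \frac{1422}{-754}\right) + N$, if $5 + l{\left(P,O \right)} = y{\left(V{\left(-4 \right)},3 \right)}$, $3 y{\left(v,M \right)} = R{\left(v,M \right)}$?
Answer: $\frac{597588}{377} \approx 1585.1$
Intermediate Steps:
$R{\left(F,K \right)} = - \frac{16 K}{F + K}$ ($R{\left(F,K \right)} = - 8 \frac{K + K}{F + K} = - 8 \frac{2 K}{F + K} = - \frac{16 K}{F + K}$)
$V{\left(J \right)} = J^{2} + 5 J$
$y{\left(v,M \right)} = - \frac{16 M}{3 \left(M + v\right)}$ ($y{\left(v,M \right)} = \frac{\left(-16\right) M \frac{1}{v + M}}{3} = \frac{\left(-16\right) M \frac{1}{M + v}}{3} = - \frac{16 M}{3 \left(M + v\right)}$)
$l{\left(P,O \right)} = 11$ ($l{\left(P,O \right)} = -5 - \frac{48}{3 \cdot 3 + 3 \left(- 4 \left(5 - 4\right)\right)} = -5 - \frac{48}{9 + 3 \left(\left(-4\right) 1\right)} = -5 - \frac{48}{9 + 3 \left(-4\right)} = -5 - \frac{48}{9 - 12} = -5 - \frac{48}{-3} = -5 - 48 \left(- \frac{1}{3}\right) = -5 + 16 = 11$)
$\left(l{\left(3,-41 \right)} + \frac{1422}{-754}\right) + N = \left(11 + \frac{1422}{-754}\right) + 1576 = \left(11 + 1422 \left(- \frac{1}{754}\right)\right) + 1576 = \left(11 - \frac{711}{377}\right) + 1576 = \frac{3436}{377} + 1576 = \frac{597588}{377}$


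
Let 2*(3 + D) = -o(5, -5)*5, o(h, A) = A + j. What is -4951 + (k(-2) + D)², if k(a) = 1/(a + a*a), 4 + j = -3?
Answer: -16779/4 ≈ -4194.8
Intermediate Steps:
j = -7 (j = -4 - 3 = -7)
o(h, A) = -7 + A (o(h, A) = A - 7 = -7 + A)
k(a) = 1/(a + a²)
D = 27 (D = -3 + (-(-7 - 5)*5)/2 = -3 + (-(-12)*5)/2 = -3 + (-1*(-60))/2 = -3 + (½)*60 = -3 + 30 = 27)
-4951 + (k(-2) + D)² = -4951 + (1/((-2)*(1 - 2)) + 27)² = -4951 + (-½/(-1) + 27)² = -4951 + (-½*(-1) + 27)² = -4951 + (½ + 27)² = -4951 + (55/2)² = -4951 + 3025/4 = -16779/4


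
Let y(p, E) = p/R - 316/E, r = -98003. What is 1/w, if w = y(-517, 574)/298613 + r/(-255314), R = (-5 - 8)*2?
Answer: 142225868273671/54603009836178 ≈ 2.6047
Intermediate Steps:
R = -26 (R = -13*2 = -26)
y(p, E) = -316/E - p/26 (y(p, E) = p/(-26) - 316/E = p*(-1/26) - 316/E = -p/26 - 316/E = -316/E - p/26)
w = 54603009836178/142225868273671 (w = (-316/574 - 1/26*(-517))/298613 - 98003/(-255314) = (-316*1/574 + 517/26)*(1/298613) - 98003*(-1/255314) = (-158/287 + 517/26)*(1/298613) + 98003/255314 = (144271/7462)*(1/298613) + 98003/255314 = 144271/2228250206 + 98003/255314 = 54603009836178/142225868273671 ≈ 0.38392)
1/w = 1/(54603009836178/142225868273671) = 142225868273671/54603009836178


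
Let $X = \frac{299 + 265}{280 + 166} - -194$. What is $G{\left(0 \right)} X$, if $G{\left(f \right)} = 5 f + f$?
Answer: $0$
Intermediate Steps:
$G{\left(f \right)} = 6 f$
$X = \frac{43544}{223}$ ($X = \frac{564}{446} + 194 = 564 \cdot \frac{1}{446} + 194 = \frac{282}{223} + 194 = \frac{43544}{223} \approx 195.26$)
$G{\left(0 \right)} X = 6 \cdot 0 \cdot \frac{43544}{223} = 0 \cdot \frac{43544}{223} = 0$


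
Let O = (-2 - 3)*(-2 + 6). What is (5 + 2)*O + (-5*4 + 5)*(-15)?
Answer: 85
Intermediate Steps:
O = -20 (O = -5*4 = -20)
(5 + 2)*O + (-5*4 + 5)*(-15) = (5 + 2)*(-20) + (-5*4 + 5)*(-15) = 7*(-20) + (-20 + 5)*(-15) = -140 - 15*(-15) = -140 + 225 = 85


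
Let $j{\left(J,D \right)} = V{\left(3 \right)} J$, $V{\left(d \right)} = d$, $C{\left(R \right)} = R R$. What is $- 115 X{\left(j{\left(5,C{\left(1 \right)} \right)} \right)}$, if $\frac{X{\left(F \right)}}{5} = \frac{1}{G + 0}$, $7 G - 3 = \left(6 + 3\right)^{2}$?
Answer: $- \frac{575}{12} \approx -47.917$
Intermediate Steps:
$C{\left(R \right)} = R^{2}$
$G = 12$ ($G = \frac{3}{7} + \frac{\left(6 + 3\right)^{2}}{7} = \frac{3}{7} + \frac{9^{2}}{7} = \frac{3}{7} + \frac{1}{7} \cdot 81 = \frac{3}{7} + \frac{81}{7} = 12$)
$j{\left(J,D \right)} = 3 J$
$X{\left(F \right)} = \frac{5}{12}$ ($X{\left(F \right)} = \frac{5}{12 + 0} = \frac{5}{12}$)
$- 115 X{\left(j{\left(5,C{\left(1 \right)} \right)} \right)} = \left(-115\right) \frac{5}{12} = - \frac{575}{12}$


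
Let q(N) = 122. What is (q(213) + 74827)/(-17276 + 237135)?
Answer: 1743/5113 ≈ 0.34090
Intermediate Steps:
(q(213) + 74827)/(-17276 + 237135) = (122 + 74827)/(-17276 + 237135) = 74949/219859 = 74949*(1/219859) = 1743/5113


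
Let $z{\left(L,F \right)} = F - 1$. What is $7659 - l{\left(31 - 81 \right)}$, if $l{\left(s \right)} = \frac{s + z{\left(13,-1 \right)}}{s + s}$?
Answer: $\frac{191462}{25} \approx 7658.5$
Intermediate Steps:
$z{\left(L,F \right)} = -1 + F$
$l{\left(s \right)} = \frac{-2 + s}{2 s}$ ($l{\left(s \right)} = \frac{s - 2}{s + s} = \frac{s - 2}{2 s} = \left(-2 + s\right) \frac{1}{2 s} = \frac{-2 + s}{2 s}$)
$7659 - l{\left(31 - 81 \right)} = 7659 - \frac{-2 + \left(31 - 81\right)}{2 \left(31 - 81\right)} = 7659 - \frac{-2 - 50}{2 \left(-50\right)} = 7659 - \frac{1}{2} \left(- \frac{1}{50}\right) \left(-52\right) = 7659 - \frac{13}{25} = \frac{191462}{25}$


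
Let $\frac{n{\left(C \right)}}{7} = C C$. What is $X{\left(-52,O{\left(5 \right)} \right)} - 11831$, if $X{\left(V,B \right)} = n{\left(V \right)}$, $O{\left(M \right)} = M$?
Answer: $7097$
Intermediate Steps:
$n{\left(C \right)} = 7 C^{2}$ ($n{\left(C \right)} = 7 C C = 7 C^{2}$)
$X{\left(V,B \right)} = 7 V^{2}$
$X{\left(-52,O{\left(5 \right)} \right)} - 11831 = 7 \left(-52\right)^{2} - 11831 = 7 \cdot 2704 - 11831 = 18928 - 11831 = 7097$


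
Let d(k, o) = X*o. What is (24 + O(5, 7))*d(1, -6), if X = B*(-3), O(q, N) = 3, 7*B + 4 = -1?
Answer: -2430/7 ≈ -347.14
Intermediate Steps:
B = -5/7 (B = -4/7 + (1/7)*(-1) = -4/7 - 1/7 = -5/7 ≈ -0.71429)
X = 15/7 (X = -5/7*(-3) = 15/7 ≈ 2.1429)
d(k, o) = 15*o/7
(24 + O(5, 7))*d(1, -6) = (24 + 3)*((15/7)*(-6)) = 27*(-90/7) = -2430/7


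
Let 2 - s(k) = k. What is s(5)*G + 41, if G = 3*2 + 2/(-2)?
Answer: 26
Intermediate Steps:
G = 5 (G = 6 + 2*(-½) = 6 - 1 = 5)
s(k) = 2 - k
s(5)*G + 41 = (2 - 1*5)*5 + 41 = (2 - 5)*5 + 41 = -3*5 + 41 = -15 + 41 = 26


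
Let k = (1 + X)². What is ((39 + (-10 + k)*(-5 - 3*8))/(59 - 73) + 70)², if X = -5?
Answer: 1243225/196 ≈ 6343.0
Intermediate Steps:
k = 16 (k = (1 - 5)² = (-4)² = 16)
((39 + (-10 + k)*(-5 - 3*8))/(59 - 73) + 70)² = ((39 + (-10 + 16)*(-5 - 3*8))/(59 - 73) + 70)² = ((39 + 6*(-5 - 24))/(-14) + 70)² = ((39 + 6*(-29))*(-1/14) + 70)² = ((39 - 174)*(-1/14) + 70)² = (-135*(-1/14) + 70)² = (135/14 + 70)² = (1115/14)² = 1243225/196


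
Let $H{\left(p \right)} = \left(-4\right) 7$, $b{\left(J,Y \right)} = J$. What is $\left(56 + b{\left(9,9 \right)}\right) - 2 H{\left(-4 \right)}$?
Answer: $121$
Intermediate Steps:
$H{\left(p \right)} = -28$
$\left(56 + b{\left(9,9 \right)}\right) - 2 H{\left(-4 \right)} = \left(56 + 9\right) - -56 = 65 + 56 = 121$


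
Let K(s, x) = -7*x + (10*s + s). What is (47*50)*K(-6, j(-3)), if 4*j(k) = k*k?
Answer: -384225/2 ≈ -1.9211e+5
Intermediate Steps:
j(k) = k²/4 (j(k) = (k*k)/4 = k²/4)
K(s, x) = -7*x + 11*s
(47*50)*K(-6, j(-3)) = (47*50)*(-7*(-3)²/4 + 11*(-6)) = 2350*(-7*9/4 - 66) = 2350*(-63/4 - 66) = 2350*(-327/4) = -384225/2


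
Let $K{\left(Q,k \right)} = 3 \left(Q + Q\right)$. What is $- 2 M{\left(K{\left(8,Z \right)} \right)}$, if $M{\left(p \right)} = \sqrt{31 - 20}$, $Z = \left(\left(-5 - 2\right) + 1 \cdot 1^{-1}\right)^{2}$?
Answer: $- 2 \sqrt{11} \approx -6.6332$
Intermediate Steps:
$Z = 36$ ($Z = \left(-7 + 1 \cdot 1\right)^{2} = \left(-7 + 1\right)^{2} = \left(-6\right)^{2} = 36$)
$K{\left(Q,k \right)} = 6 Q$ ($K{\left(Q,k \right)} = 3 \cdot 2 Q = 6 Q$)
$M{\left(p \right)} = \sqrt{11}$
$- 2 M{\left(K{\left(8,Z \right)} \right)} = - 2 \sqrt{11}$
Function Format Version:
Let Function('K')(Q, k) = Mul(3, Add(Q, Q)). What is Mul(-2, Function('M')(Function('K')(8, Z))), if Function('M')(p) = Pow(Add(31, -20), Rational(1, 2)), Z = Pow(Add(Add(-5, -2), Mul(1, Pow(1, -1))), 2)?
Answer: Mul(-2, Pow(11, Rational(1, 2))) ≈ -6.6332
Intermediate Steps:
Z = 36 (Z = Pow(Add(-7, Mul(1, 1)), 2) = Pow(Add(-7, 1), 2) = Pow(-6, 2) = 36)
Function('K')(Q, k) = Mul(6, Q) (Function('K')(Q, k) = Mul(3, Mul(2, Q)) = Mul(6, Q))
Function('M')(p) = Pow(11, Rational(1, 2))
Mul(-2, Function('M')(Function('K')(8, Z))) = Mul(-2, Pow(11, Rational(1, 2)))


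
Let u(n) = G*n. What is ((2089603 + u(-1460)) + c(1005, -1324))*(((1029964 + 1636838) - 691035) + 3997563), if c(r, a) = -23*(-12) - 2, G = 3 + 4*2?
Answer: 12387593300610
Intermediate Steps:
G = 11 (G = 3 + 8 = 11)
u(n) = 11*n
c(r, a) = 274 (c(r, a) = 276 - 2 = 274)
((2089603 + u(-1460)) + c(1005, -1324))*(((1029964 + 1636838) - 691035) + 3997563) = ((2089603 + 11*(-1460)) + 274)*(((1029964 + 1636838) - 691035) + 3997563) = ((2089603 - 16060) + 274)*((2666802 - 691035) + 3997563) = (2073543 + 274)*(1975767 + 3997563) = 2073817*5973330 = 12387593300610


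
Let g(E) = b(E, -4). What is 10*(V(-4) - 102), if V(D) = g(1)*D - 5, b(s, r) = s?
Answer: -1110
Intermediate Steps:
g(E) = E
V(D) = -5 + D (V(D) = 1*D - 5 = D - 5 = -5 + D)
10*(V(-4) - 102) = 10*((-5 - 4) - 102) = 10*(-9 - 102) = 10*(-111) = -1110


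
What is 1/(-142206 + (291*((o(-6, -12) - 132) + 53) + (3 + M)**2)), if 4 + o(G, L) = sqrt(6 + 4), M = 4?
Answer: -16631/2765816929 - 291*sqrt(10)/27658169290 ≈ -6.0463e-6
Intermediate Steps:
o(G, L) = -4 + sqrt(10) (o(G, L) = -4 + sqrt(6 + 4) = -4 + sqrt(10))
1/(-142206 + (291*((o(-6, -12) - 132) + 53) + (3 + M)**2)) = 1/(-142206 + (291*(((-4 + sqrt(10)) - 132) + 53) + (3 + 4)**2)) = 1/(-142206 + (291*((-136 + sqrt(10)) + 53) + 7**2)) = 1/(-142206 + (291*(-83 + sqrt(10)) + 49)) = 1/(-142206 + ((-24153 + 291*sqrt(10)) + 49)) = 1/(-142206 + (-24104 + 291*sqrt(10))) = 1/(-166310 + 291*sqrt(10))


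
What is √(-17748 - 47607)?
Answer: I*√65355 ≈ 255.65*I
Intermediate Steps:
√(-17748 - 47607) = √(-65355) = I*√65355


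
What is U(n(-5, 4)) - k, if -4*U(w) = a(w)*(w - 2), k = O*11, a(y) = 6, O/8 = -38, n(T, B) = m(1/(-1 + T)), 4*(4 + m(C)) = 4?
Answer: 6703/2 ≈ 3351.5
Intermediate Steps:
m(C) = -3 (m(C) = -4 + (1/4)*4 = -4 + 1 = -3)
n(T, B) = -3
O = -304 (O = 8*(-38) = -304)
k = -3344 (k = -304*11 = -3344)
U(w) = 3 - 3*w/2 (U(w) = -3*(w - 2)/2 = -3*(-2 + w)/2 = -(-12 + 6*w)/4 = 3 - 3*w/2)
U(n(-5, 4)) - k = (3 - 3/2*(-3)) - 1*(-3344) = (3 + 9/2) + 3344 = 15/2 + 3344 = 6703/2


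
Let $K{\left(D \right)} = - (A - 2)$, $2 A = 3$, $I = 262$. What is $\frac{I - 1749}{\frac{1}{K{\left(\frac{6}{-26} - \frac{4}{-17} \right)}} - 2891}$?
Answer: $\frac{1487}{2889} \approx 0.51471$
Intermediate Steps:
$A = \frac{3}{2}$ ($A = \frac{1}{2} \cdot 3 = \frac{3}{2} \approx 1.5$)
$K{\left(D \right)} = \frac{1}{2}$ ($K{\left(D \right)} = - (\frac{3}{2} - 2) = \left(-1\right) \left(- \frac{1}{2}\right) = \frac{1}{2}$)
$\frac{I - 1749}{\frac{1}{K{\left(\frac{6}{-26} - \frac{4}{-17} \right)}} - 2891} = \frac{262 - 1749}{\frac{1}{\frac{1}{2}} - 2891} = \frac{262 - 1749}{2 - 2891} = - \frac{1487}{-2889} = \left(-1487\right) \left(- \frac{1}{2889}\right) = \frac{1487}{2889}$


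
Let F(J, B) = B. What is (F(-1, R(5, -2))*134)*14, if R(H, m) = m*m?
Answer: 7504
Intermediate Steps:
R(H, m) = m²
(F(-1, R(5, -2))*134)*14 = ((-2)²*134)*14 = (4*134)*14 = 536*14 = 7504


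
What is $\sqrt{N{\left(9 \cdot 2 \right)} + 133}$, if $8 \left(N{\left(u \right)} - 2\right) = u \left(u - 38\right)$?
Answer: $3 \sqrt{10} \approx 9.4868$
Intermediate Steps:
$N{\left(u \right)} = 2 + \frac{u \left(-38 + u\right)}{8}$ ($N{\left(u \right)} = 2 + \frac{u \left(u - 38\right)}{8} = 2 + \frac{u \left(-38 + u\right)}{8}$)
$\sqrt{N{\left(9 \cdot 2 \right)} + 133} = \sqrt{\left(2 - \frac{19 \cdot 9 \cdot 2}{4} + \frac{\left(9 \cdot 2\right)^{2}}{8}\right) + 133} = \sqrt{\left(2 - \frac{171}{2} + \frac{18^{2}}{8}\right) + 133} = \sqrt{\left(2 - \frac{171}{2} + \frac{1}{8} \cdot 324\right) + 133} = \sqrt{\left(2 - \frac{171}{2} + \frac{81}{2}\right) + 133} = \sqrt{-43 + 133} = \sqrt{90} = 3 \sqrt{10}$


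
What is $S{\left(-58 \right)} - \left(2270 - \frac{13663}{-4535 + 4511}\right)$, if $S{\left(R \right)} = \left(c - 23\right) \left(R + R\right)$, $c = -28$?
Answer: $\frac{73841}{24} \approx 3076.7$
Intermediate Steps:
$S{\left(R \right)} = - 102 R$ ($S{\left(R \right)} = \left(-28 - 23\right) \left(R + R\right) = - 51 \cdot 2 R = - 102 R$)
$S{\left(-58 \right)} - \left(2270 - \frac{13663}{-4535 + 4511}\right) = \left(-102\right) \left(-58\right) - \left(2270 - \frac{13663}{-4535 + 4511}\right) = 5916 - \left(2270 + \frac{13663}{24}\right) = 5916 + \left(\left(13658 + 13663 \left(- \frac{1}{24}\right)\right) - 15928\right) = 5916 + \left(\left(13658 - \frac{13663}{24}\right) - 15928\right) = 5916 + \left(\frac{314129}{24} - 15928\right) = 5916 - \frac{68143}{24} = \frac{73841}{24}$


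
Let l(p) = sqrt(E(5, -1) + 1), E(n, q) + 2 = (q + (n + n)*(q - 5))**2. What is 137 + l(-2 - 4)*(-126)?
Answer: 137 - 252*sqrt(930) ≈ -7548.0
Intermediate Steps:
E(n, q) = -2 + (q + 2*n*(-5 + q))**2 (E(n, q) = -2 + (q + (n + n)*(q - 5))**2 = -2 + (q + (2*n)*(-5 + q))**2 = -2 + (q + 2*n*(-5 + q))**2)
l(p) = 2*sqrt(930) (l(p) = sqrt((-2 + (-1 - 10*5 + 2*5*(-1))**2) + 1) = sqrt((-2 + (-1 - 50 - 10)**2) + 1) = sqrt((-2 + (-61)**2) + 1) = sqrt((-2 + 3721) + 1) = sqrt(3719 + 1) = sqrt(3720) = 2*sqrt(930))
137 + l(-2 - 4)*(-126) = 137 + (2*sqrt(930))*(-126) = 137 - 252*sqrt(930)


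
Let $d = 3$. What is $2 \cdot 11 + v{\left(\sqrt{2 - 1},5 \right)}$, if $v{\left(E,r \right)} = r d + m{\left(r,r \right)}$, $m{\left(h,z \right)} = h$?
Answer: $42$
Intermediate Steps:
$v{\left(E,r \right)} = 4 r$ ($v{\left(E,r \right)} = r 3 + r = 3 r + r = 4 r$)
$2 \cdot 11 + v{\left(\sqrt{2 - 1},5 \right)} = 2 \cdot 11 + 4 \cdot 5 = 22 + 20 = 42$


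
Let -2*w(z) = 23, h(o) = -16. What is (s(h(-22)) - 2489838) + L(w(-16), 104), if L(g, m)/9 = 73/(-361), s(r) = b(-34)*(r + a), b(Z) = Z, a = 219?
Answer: -901323797/361 ≈ -2.4967e+6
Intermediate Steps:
w(z) = -23/2 (w(z) = -½*23 = -23/2)
s(r) = -7446 - 34*r (s(r) = -34*(r + 219) = -34*(219 + r) = -7446 - 34*r)
L(g, m) = -657/361 (L(g, m) = 9*(73/(-361)) = 9*(73*(-1/361)) = 9*(-73/361) = -657/361)
(s(h(-22)) - 2489838) + L(w(-16), 104) = ((-7446 - 34*(-16)) - 2489838) - 657/361 = ((-7446 + 544) - 2489838) - 657/361 = (-6902 - 2489838) - 657/361 = -2496740 - 657/361 = -901323797/361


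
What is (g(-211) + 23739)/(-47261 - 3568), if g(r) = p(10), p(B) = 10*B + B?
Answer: -23849/50829 ≈ -0.46920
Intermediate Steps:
p(B) = 11*B
g(r) = 110 (g(r) = 11*10 = 110)
(g(-211) + 23739)/(-47261 - 3568) = (110 + 23739)/(-47261 - 3568) = 23849/(-50829) = 23849*(-1/50829) = -23849/50829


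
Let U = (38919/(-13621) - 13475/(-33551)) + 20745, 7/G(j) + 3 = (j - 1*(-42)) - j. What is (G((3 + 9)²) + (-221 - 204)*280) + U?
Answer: -250176060613252/2546132667 ≈ -98257.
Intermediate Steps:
G(j) = 7/39 (G(j) = 7/(-3 + ((j - 1*(-42)) - j)) = 7/(-3 + ((j + 42) - j)) = 7/(-3 + ((42 + j) - j)) = 7/(-3 + 42) = 7/39)
U = 1354186404143/65285453 (U = (38919*(-1/13621) - 13475*(-1/33551)) + 20745 = (-38919/13621 + 1925/4793) + 20745 = -160318342/65285453 + 20745 = 1354186404143/65285453 ≈ 20743.)
(G((3 + 9)²) + (-221 - 204)*280) + U = (7/39 + (-221 - 204)*280) + 1354186404143/65285453 = (7/39 - 425*280) + 1354186404143/65285453 = (7/39 - 119000) + 1354186404143/65285453 = -4640993/39 + 1354186404143/65285453 = -250176060613252/2546132667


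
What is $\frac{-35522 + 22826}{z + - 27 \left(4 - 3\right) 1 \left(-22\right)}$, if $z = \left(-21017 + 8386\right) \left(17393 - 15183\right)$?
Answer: $\frac{3174}{6978479} \approx 0.00045483$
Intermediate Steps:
$z = -27914510$ ($z = \left(-12631\right) 2210 = -27914510$)
$\frac{-35522 + 22826}{z + - 27 \left(4 - 3\right) 1 \left(-22\right)} = \frac{-35522 + 22826}{-27914510 + - 27 \left(4 - 3\right) 1 \left(-22\right)} = - \frac{12696}{-27914510 + - 27 \cdot 1 \cdot 1 \left(-22\right)} = - \frac{12696}{-27914510 + \left(-27\right) 1 \left(-22\right)} = - \frac{12696}{-27914510 - -594} = - \frac{12696}{-27914510 + 594} = - \frac{12696}{-27913916} = \left(-12696\right) \left(- \frac{1}{27913916}\right) = \frac{3174}{6978479}$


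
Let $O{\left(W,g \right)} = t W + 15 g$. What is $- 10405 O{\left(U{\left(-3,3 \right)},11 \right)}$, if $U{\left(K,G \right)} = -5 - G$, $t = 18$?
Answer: $-218505$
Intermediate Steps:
$O{\left(W,g \right)} = 15 g + 18 W$ ($O{\left(W,g \right)} = 18 W + 15 g = 15 g + 18 W$)
$- 10405 O{\left(U{\left(-3,3 \right)},11 \right)} = - 10405 \left(15 \cdot 11 + 18 \left(-5 - 3\right)\right) = - 10405 \left(165 + 18 \left(-5 - 3\right)\right) = - 10405 \left(165 + 18 \left(-8\right)\right) = - 10405 \left(165 - 144\right) = \left(-10405\right) 21 = -218505$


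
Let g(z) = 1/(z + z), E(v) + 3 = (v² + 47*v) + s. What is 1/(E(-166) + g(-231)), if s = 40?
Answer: 462/9143441 ≈ 5.0528e-5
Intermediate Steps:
E(v) = 37 + v² + 47*v (E(v) = -3 + ((v² + 47*v) + 40) = -3 + (40 + v² + 47*v) = 37 + v² + 47*v)
g(z) = 1/(2*z)
1/(E(-166) + g(-231)) = 1/((37 + (-166)² + 47*(-166)) + (½)/(-231)) = 1/((37 + 27556 - 7802) + (½)*(-1/231)) = 1/(19791 - 1/462) = 1/(9143441/462) = 462/9143441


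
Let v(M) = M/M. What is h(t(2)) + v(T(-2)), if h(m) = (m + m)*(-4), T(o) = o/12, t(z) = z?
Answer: -15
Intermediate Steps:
T(o) = o/12 (T(o) = o*(1/12) = o/12)
v(M) = 1
h(m) = -8*m (h(m) = (2*m)*(-4) = -8*m)
h(t(2)) + v(T(-2)) = -8*2 + 1 = -16 + 1 = -15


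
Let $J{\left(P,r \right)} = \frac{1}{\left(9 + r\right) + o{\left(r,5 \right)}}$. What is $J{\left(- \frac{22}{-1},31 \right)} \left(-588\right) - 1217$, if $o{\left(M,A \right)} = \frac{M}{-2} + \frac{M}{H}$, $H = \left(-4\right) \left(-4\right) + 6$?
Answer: $- \frac{117771}{95} \approx -1239.7$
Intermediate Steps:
$H = 22$ ($H = 16 + 6 = 22$)
$o{\left(M,A \right)} = - \frac{5 M}{11}$ ($o{\left(M,A \right)} = \frac{M}{-2} + \frac{M}{22} = M \left(- \frac{1}{2}\right) + M \frac{1}{22} = - \frac{M}{2} + \frac{M}{22} = - \frac{5 M}{11}$)
$J{\left(P,r \right)} = \frac{1}{9 + \frac{6 r}{11}}$ ($J{\left(P,r \right)} = \frac{1}{\left(9 + r\right) - \frac{5 r}{11}} = \frac{1}{9 + \frac{6 r}{11}}$)
$J{\left(- \frac{22}{-1},31 \right)} \left(-588\right) - 1217 = \frac{11}{3 \left(33 + 2 \cdot 31\right)} \left(-588\right) - 1217 = \frac{11}{3 \left(33 + 62\right)} \left(-588\right) - 1217 = \frac{11}{3 \cdot 95} \left(-588\right) - 1217 = \frac{11}{3} \cdot \frac{1}{95} \left(-588\right) - 1217 = \frac{11}{285} \left(-588\right) - 1217 = - \frac{2156}{95} - 1217 = - \frac{117771}{95}$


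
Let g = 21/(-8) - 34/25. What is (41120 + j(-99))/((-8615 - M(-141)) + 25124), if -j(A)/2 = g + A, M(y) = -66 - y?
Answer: 4132597/1643400 ≈ 2.5147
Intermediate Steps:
g = -797/200 (g = 21*(-⅛) - 34*1/25 = -21/8 - 34/25 = -797/200 ≈ -3.9850)
j(A) = 797/100 - 2*A (j(A) = -2*(-797/200 + A) = 797/100 - 2*A)
(41120 + j(-99))/((-8615 - M(-141)) + 25124) = (41120 + (797/100 - 2*(-99)))/((-8615 - (-66 - 1*(-141))) + 25124) = (41120 + (797/100 + 198))/((-8615 - (-66 + 141)) + 25124) = (41120 + 20597/100)/((-8615 - 1*75) + 25124) = 4132597/(100*((-8615 - 75) + 25124)) = 4132597/(100*(-8690 + 25124)) = (4132597/100)/16434 = (4132597/100)*(1/16434) = 4132597/1643400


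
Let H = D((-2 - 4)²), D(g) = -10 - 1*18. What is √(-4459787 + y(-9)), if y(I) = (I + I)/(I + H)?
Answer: I*√6105447737/37 ≈ 2111.8*I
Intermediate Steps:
D(g) = -28 (D(g) = -10 - 18 = -28)
H = -28
y(I) = 2*I/(-28 + I) (y(I) = (I + I)/(I - 28) = (2*I)/(-28 + I) = 2*I/(-28 + I))
√(-4459787 + y(-9)) = √(-4459787 + 2*(-9)/(-28 - 9)) = √(-4459787 + 2*(-9)/(-37)) = √(-4459787 + 2*(-9)*(-1/37)) = √(-4459787 + 18/37) = √(-165012101/37) = I*√6105447737/37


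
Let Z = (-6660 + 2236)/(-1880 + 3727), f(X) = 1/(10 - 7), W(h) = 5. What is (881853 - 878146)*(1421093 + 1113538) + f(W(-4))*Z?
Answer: 52062555100873/5541 ≈ 9.3959e+9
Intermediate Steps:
f(X) = 1/3
Z = -4424/1847 ≈ -2.3952
(881853 - 878146)*(1421093 + 1113538) + f(W(-4))*Z = (881853 - 878146)*(1421093 + 1113538) + (1/3)*(-4424/1847) = 3707*2534631 - 4424/5541 = 9395877117 - 4424/5541 = 52062555100873/5541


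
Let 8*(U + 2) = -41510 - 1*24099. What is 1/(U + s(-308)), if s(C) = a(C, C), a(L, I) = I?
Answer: -8/68089 ≈ -0.00011749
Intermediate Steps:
U = -65625/8 (U = -2 + (-41510 - 1*24099)/8 = -2 + (-41510 - 24099)/8 = -2 + (1/8)*(-65609) = -2 - 65609/8 = -65625/8 ≈ -8203.1)
s(C) = C
1/(U + s(-308)) = 1/(-65625/8 - 308) = 1/(-68089/8) = -8/68089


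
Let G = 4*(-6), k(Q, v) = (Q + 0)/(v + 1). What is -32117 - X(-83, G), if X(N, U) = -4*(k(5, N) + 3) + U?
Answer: -1315331/41 ≈ -32081.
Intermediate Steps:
k(Q, v) = Q/(1 + v)
G = -24
X(N, U) = -12 + U - 20/(1 + N) (X(N, U) = -4*(5/(1 + N) + 3) + U = -4*(3 + 5/(1 + N)) + U = (-12 - 20/(1 + N)) + U = -12 + U - 20/(1 + N))
-32117 - X(-83, G) = -32117 - (-20 + (1 - 83)*(-12 - 24))/(1 - 83) = -32117 - (-20 - 82*(-36))/(-82) = -32117 - (-1)*(-20 + 2952)/82 = -32117 - (-1)*2932/82 = -32117 - 1*(-1466/41) = -32117 + 1466/41 = -1315331/41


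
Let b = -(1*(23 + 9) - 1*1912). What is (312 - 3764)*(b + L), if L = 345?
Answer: -7680700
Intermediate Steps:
b = 1880 (b = -(1*32 - 1912) = -(32 - 1912) = -1*(-1880) = 1880)
(312 - 3764)*(b + L) = (312 - 3764)*(1880 + 345) = -3452*2225 = -7680700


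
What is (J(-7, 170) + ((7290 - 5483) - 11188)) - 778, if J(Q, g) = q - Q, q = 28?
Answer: -10124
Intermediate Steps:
J(Q, g) = 28 - Q
(J(-7, 170) + ((7290 - 5483) - 11188)) - 778 = ((28 - 1*(-7)) + ((7290 - 5483) - 11188)) - 778 = ((28 + 7) + (1807 - 11188)) - 778 = (35 - 9381) - 778 = -9346 - 778 = -10124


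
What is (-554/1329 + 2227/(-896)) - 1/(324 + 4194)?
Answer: -2602616915/896660352 ≈ -2.9026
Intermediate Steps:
(-554/1329 + 2227/(-896)) - 1/(324 + 4194) = (-554*1/1329 + 2227*(-1/896)) - 1/4518 = (-554/1329 - 2227/896) - 1*1/4518 = -3456067/1190784 - 1/4518 = -2602616915/896660352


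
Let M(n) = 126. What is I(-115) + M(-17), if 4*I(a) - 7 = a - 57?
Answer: 339/4 ≈ 84.750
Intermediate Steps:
I(a) = -25/2 + a/4 (I(a) = 7/4 + (a - 57)/4 = 7/4 + (-57 + a)/4 = 7/4 + (-57/4 + a/4) = -25/2 + a/4)
I(-115) + M(-17) = (-25/2 + (¼)*(-115)) + 126 = (-25/2 - 115/4) + 126 = -165/4 + 126 = 339/4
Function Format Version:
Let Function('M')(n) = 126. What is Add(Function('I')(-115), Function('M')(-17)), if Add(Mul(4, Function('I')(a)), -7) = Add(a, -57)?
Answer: Rational(339, 4) ≈ 84.750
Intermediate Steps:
Function('I')(a) = Add(Rational(-25, 2), Mul(Rational(1, 4), a)) (Function('I')(a) = Add(Rational(7, 4), Mul(Rational(1, 4), Add(a, -57))) = Add(Rational(7, 4), Mul(Rational(1, 4), Add(-57, a))) = Add(Rational(7, 4), Add(Rational(-57, 4), Mul(Rational(1, 4), a))) = Add(Rational(-25, 2), Mul(Rational(1, 4), a)))
Add(Function('I')(-115), Function('M')(-17)) = Add(Add(Rational(-25, 2), Mul(Rational(1, 4), -115)), 126) = Add(Add(Rational(-25, 2), Rational(-115, 4)), 126) = Add(Rational(-165, 4), 126) = Rational(339, 4)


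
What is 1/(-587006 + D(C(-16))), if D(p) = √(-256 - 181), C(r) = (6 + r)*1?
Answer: -25522/14981567151 - I*√437/344576044473 ≈ -1.7036e-6 - 6.0667e-11*I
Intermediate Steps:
C(r) = 6 + r
D(p) = I*√437 (D(p) = √(-437) = I*√437)
1/(-587006 + D(C(-16))) = 1/(-587006 + I*√437)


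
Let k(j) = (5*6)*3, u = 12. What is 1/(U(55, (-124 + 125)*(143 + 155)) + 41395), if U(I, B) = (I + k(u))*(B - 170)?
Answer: 1/59955 ≈ 1.6679e-5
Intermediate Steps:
k(j) = 90 (k(j) = 30*3 = 90)
U(I, B) = (-170 + B)*(90 + I) (U(I, B) = (I + 90)*(B - 170) = (90 + I)*(-170 + B) = (-170 + B)*(90 + I))
1/(U(55, (-124 + 125)*(143 + 155)) + 41395) = 1/((-15300 - 170*55 + 90*((-124 + 125)*(143 + 155)) + ((-124 + 125)*(143 + 155))*55) + 41395) = 1/((-15300 - 9350 + 90*(1*298) + (1*298)*55) + 41395) = 1/((-15300 - 9350 + 90*298 + 298*55) + 41395) = 1/((-15300 - 9350 + 26820 + 16390) + 41395) = 1/(18560 + 41395) = 1/59955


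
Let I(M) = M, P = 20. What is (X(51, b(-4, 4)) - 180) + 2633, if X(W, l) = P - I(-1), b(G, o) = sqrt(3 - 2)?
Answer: 2474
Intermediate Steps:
b(G, o) = 1 (b(G, o) = sqrt(1) = 1)
X(W, l) = 21 (X(W, l) = 20 - 1*(-1) = 20 + 1 = 21)
(X(51, b(-4, 4)) - 180) + 2633 = (21 - 180) + 2633 = -159 + 2633 = 2474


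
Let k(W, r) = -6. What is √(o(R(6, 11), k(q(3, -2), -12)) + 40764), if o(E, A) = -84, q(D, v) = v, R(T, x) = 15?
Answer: 6*√1130 ≈ 201.69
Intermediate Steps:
√(o(R(6, 11), k(q(3, -2), -12)) + 40764) = √(-84 + 40764) = √40680 = 6*√1130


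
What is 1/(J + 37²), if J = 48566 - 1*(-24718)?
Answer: 1/74653 ≈ 1.3395e-5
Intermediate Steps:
J = 73284 (J = 48566 + 24718 = 73284)
1/(J + 37²) = 1/(73284 + 37²) = 1/(73284 + 1369) = 1/74653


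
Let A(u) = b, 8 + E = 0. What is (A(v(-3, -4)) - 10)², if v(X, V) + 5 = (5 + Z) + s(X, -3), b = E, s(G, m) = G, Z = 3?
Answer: 324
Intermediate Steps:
E = -8 (E = -8 + 0 = -8)
b = -8
v(X, V) = 3 + X (v(X, V) = -5 + ((5 + 3) + X) = -5 + (8 + X) = 3 + X)
A(u) = -8
(A(v(-3, -4)) - 10)² = (-8 - 10)² = (-18)² = 324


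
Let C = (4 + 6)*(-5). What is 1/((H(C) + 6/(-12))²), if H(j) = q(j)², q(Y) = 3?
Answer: 4/289 ≈ 0.013841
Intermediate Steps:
C = -50 (C = 10*(-5) = -50)
H(j) = 9 (H(j) = 3² = 9)
1/((H(C) + 6/(-12))²) = 1/((9 + 6/(-12))²) = 1/((9 + 6*(-1/12))²) = 1/((9 - ½)²) = 1/((17/2)²) = 1/(289/4) = 4/289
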